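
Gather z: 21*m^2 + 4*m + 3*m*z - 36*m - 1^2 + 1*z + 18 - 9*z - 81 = 21*m^2 - 32*m + z*(3*m - 8) - 64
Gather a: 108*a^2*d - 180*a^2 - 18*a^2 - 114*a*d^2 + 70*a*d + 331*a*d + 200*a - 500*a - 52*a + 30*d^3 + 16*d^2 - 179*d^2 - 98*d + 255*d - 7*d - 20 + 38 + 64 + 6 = a^2*(108*d - 198) + a*(-114*d^2 + 401*d - 352) + 30*d^3 - 163*d^2 + 150*d + 88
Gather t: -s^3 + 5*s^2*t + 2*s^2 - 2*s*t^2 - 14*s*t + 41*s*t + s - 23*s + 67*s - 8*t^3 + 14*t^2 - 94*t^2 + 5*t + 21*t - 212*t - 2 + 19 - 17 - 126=-s^3 + 2*s^2 + 45*s - 8*t^3 + t^2*(-2*s - 80) + t*(5*s^2 + 27*s - 186) - 126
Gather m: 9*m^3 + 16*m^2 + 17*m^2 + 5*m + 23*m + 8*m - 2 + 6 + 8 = 9*m^3 + 33*m^2 + 36*m + 12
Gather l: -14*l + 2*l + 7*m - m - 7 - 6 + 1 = -12*l + 6*m - 12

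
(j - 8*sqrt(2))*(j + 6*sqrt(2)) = j^2 - 2*sqrt(2)*j - 96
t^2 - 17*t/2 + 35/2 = (t - 5)*(t - 7/2)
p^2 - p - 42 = (p - 7)*(p + 6)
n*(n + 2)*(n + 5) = n^3 + 7*n^2 + 10*n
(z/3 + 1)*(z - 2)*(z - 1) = z^3/3 - 7*z/3 + 2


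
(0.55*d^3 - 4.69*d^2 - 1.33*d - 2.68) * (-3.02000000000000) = -1.661*d^3 + 14.1638*d^2 + 4.0166*d + 8.0936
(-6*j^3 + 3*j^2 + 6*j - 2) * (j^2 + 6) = -6*j^5 + 3*j^4 - 30*j^3 + 16*j^2 + 36*j - 12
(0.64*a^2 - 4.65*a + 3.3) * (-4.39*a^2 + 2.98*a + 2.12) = -2.8096*a^4 + 22.3207*a^3 - 26.9872*a^2 - 0.0240000000000009*a + 6.996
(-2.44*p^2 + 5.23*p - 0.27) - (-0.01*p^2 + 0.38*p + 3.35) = -2.43*p^2 + 4.85*p - 3.62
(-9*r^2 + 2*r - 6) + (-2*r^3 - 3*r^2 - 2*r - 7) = -2*r^3 - 12*r^2 - 13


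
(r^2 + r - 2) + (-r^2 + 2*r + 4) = 3*r + 2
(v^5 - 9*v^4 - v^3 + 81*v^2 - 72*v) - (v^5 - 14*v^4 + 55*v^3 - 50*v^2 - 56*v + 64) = 5*v^4 - 56*v^3 + 131*v^2 - 16*v - 64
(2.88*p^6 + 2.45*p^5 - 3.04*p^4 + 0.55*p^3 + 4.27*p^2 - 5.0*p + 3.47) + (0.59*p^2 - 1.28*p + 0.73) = 2.88*p^6 + 2.45*p^5 - 3.04*p^4 + 0.55*p^3 + 4.86*p^2 - 6.28*p + 4.2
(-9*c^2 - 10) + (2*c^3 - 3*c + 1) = 2*c^3 - 9*c^2 - 3*c - 9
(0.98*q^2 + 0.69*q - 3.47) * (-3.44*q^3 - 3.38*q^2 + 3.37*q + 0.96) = -3.3712*q^5 - 5.686*q^4 + 12.9072*q^3 + 14.9947*q^2 - 11.0315*q - 3.3312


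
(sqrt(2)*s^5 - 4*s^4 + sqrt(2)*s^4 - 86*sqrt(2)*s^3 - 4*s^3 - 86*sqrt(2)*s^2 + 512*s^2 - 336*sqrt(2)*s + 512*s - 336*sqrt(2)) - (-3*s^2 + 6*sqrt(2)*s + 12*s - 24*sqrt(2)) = sqrt(2)*s^5 - 4*s^4 + sqrt(2)*s^4 - 86*sqrt(2)*s^3 - 4*s^3 - 86*sqrt(2)*s^2 + 515*s^2 - 342*sqrt(2)*s + 500*s - 312*sqrt(2)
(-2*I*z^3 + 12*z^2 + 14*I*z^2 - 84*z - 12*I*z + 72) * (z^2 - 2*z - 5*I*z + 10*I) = -2*I*z^5 + 2*z^4 + 18*I*z^4 - 18*z^3 - 100*I*z^3 + 40*z^2 + 564*I*z^2 - 24*z - 1200*I*z + 720*I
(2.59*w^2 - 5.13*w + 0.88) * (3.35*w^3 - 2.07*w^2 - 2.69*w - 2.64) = 8.6765*w^5 - 22.5468*w^4 + 6.6*w^3 + 5.1405*w^2 + 11.176*w - 2.3232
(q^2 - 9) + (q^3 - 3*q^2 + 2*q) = q^3 - 2*q^2 + 2*q - 9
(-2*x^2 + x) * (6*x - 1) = -12*x^3 + 8*x^2 - x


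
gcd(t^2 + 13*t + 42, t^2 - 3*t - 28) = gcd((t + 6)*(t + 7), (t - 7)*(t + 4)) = 1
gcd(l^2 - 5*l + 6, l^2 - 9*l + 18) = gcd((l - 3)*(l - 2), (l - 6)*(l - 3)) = l - 3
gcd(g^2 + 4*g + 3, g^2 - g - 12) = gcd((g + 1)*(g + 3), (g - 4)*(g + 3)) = g + 3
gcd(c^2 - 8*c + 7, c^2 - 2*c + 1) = c - 1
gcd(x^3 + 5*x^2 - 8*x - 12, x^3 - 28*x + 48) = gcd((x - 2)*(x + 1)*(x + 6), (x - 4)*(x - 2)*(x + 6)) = x^2 + 4*x - 12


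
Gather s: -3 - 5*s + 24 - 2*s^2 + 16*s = -2*s^2 + 11*s + 21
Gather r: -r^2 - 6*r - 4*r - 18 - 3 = -r^2 - 10*r - 21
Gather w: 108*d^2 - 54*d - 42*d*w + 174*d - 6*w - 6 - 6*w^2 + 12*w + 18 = 108*d^2 + 120*d - 6*w^2 + w*(6 - 42*d) + 12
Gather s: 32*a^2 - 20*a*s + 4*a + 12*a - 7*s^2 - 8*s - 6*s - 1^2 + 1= 32*a^2 + 16*a - 7*s^2 + s*(-20*a - 14)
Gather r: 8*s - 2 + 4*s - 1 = 12*s - 3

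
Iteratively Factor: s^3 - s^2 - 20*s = (s)*(s^2 - s - 20) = s*(s + 4)*(s - 5)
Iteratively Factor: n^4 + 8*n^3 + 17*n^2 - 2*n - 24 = (n + 2)*(n^3 + 6*n^2 + 5*n - 12) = (n + 2)*(n + 4)*(n^2 + 2*n - 3) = (n - 1)*(n + 2)*(n + 4)*(n + 3)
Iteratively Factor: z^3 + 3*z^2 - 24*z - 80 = (z + 4)*(z^2 - z - 20) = (z - 5)*(z + 4)*(z + 4)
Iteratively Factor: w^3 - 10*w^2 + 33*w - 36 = (w - 3)*(w^2 - 7*w + 12) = (w - 3)^2*(w - 4)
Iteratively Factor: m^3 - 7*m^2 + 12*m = (m - 4)*(m^2 - 3*m) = (m - 4)*(m - 3)*(m)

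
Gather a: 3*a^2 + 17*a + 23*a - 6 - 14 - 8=3*a^2 + 40*a - 28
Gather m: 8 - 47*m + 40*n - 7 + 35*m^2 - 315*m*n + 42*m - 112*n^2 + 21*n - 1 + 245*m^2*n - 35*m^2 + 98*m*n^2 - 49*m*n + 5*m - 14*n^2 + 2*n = 245*m^2*n + m*(98*n^2 - 364*n) - 126*n^2 + 63*n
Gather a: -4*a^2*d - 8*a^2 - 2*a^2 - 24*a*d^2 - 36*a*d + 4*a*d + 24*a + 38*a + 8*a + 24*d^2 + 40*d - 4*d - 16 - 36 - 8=a^2*(-4*d - 10) + a*(-24*d^2 - 32*d + 70) + 24*d^2 + 36*d - 60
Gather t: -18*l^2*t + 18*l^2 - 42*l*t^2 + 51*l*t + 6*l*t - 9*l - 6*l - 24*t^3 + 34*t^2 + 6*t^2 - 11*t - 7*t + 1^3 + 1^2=18*l^2 - 15*l - 24*t^3 + t^2*(40 - 42*l) + t*(-18*l^2 + 57*l - 18) + 2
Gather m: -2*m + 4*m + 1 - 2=2*m - 1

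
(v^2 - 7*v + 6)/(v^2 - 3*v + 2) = (v - 6)/(v - 2)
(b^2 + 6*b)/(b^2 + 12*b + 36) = b/(b + 6)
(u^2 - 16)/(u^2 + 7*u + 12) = (u - 4)/(u + 3)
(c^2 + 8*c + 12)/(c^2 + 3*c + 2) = (c + 6)/(c + 1)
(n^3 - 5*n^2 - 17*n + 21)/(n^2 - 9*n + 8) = (n^2 - 4*n - 21)/(n - 8)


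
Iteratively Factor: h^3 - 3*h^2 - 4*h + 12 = (h - 2)*(h^2 - h - 6) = (h - 2)*(h + 2)*(h - 3)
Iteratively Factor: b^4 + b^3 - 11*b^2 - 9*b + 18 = (b + 2)*(b^3 - b^2 - 9*b + 9) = (b + 2)*(b + 3)*(b^2 - 4*b + 3) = (b - 1)*(b + 2)*(b + 3)*(b - 3)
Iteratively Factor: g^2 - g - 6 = (g + 2)*(g - 3)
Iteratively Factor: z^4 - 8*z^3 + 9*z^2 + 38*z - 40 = (z - 1)*(z^3 - 7*z^2 + 2*z + 40) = (z - 1)*(z + 2)*(z^2 - 9*z + 20) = (z - 4)*(z - 1)*(z + 2)*(z - 5)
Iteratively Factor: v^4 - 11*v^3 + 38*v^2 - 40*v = (v - 4)*(v^3 - 7*v^2 + 10*v) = v*(v - 4)*(v^2 - 7*v + 10) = v*(v - 5)*(v - 4)*(v - 2)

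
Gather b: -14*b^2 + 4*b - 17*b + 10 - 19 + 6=-14*b^2 - 13*b - 3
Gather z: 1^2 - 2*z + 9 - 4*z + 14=24 - 6*z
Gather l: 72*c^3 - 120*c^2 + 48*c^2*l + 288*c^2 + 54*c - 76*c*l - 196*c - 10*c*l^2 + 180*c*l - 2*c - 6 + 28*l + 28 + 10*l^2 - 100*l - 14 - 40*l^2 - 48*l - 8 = 72*c^3 + 168*c^2 - 144*c + l^2*(-10*c - 30) + l*(48*c^2 + 104*c - 120)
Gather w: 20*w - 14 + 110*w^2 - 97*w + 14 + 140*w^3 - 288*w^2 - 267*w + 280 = 140*w^3 - 178*w^2 - 344*w + 280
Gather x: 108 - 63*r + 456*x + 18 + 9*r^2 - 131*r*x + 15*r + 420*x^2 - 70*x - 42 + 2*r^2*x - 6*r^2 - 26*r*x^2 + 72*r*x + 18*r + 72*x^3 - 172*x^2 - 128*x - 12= 3*r^2 - 30*r + 72*x^3 + x^2*(248 - 26*r) + x*(2*r^2 - 59*r + 258) + 72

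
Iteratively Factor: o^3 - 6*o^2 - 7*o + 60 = (o + 3)*(o^2 - 9*o + 20) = (o - 4)*(o + 3)*(o - 5)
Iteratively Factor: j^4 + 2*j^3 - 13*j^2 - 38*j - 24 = (j + 1)*(j^3 + j^2 - 14*j - 24) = (j - 4)*(j + 1)*(j^2 + 5*j + 6) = (j - 4)*(j + 1)*(j + 2)*(j + 3)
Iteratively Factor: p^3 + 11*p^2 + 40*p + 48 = (p + 4)*(p^2 + 7*p + 12) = (p + 4)^2*(p + 3)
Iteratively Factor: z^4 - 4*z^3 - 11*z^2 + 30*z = (z - 5)*(z^3 + z^2 - 6*z) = z*(z - 5)*(z^2 + z - 6) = z*(z - 5)*(z - 2)*(z + 3)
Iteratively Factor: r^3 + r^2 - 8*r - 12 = (r + 2)*(r^2 - r - 6) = (r + 2)^2*(r - 3)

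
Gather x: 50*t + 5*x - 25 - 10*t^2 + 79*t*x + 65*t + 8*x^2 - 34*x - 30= -10*t^2 + 115*t + 8*x^2 + x*(79*t - 29) - 55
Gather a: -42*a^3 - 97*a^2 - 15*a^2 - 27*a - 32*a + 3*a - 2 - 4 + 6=-42*a^3 - 112*a^2 - 56*a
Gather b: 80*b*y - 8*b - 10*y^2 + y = b*(80*y - 8) - 10*y^2 + y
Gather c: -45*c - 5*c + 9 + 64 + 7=80 - 50*c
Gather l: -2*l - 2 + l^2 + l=l^2 - l - 2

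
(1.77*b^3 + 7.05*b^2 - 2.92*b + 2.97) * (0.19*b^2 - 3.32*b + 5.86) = 0.3363*b^5 - 4.5369*b^4 - 13.5886*b^3 + 51.5717*b^2 - 26.9716*b + 17.4042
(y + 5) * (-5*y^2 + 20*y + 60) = -5*y^3 - 5*y^2 + 160*y + 300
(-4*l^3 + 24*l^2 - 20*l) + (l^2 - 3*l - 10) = -4*l^3 + 25*l^2 - 23*l - 10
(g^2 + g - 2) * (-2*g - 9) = -2*g^3 - 11*g^2 - 5*g + 18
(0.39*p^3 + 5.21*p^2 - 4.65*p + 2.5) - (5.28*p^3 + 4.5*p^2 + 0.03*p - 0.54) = -4.89*p^3 + 0.71*p^2 - 4.68*p + 3.04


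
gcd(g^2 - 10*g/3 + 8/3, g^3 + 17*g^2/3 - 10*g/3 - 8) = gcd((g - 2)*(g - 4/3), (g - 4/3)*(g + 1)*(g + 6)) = g - 4/3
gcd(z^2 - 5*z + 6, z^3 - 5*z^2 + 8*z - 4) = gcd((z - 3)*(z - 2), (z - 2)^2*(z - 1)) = z - 2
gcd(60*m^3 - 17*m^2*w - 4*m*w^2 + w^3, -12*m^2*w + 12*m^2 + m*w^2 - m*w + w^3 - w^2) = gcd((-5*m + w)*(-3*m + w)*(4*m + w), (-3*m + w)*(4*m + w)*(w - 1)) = -12*m^2 + m*w + w^2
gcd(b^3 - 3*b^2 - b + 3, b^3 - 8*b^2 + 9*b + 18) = b^2 - 2*b - 3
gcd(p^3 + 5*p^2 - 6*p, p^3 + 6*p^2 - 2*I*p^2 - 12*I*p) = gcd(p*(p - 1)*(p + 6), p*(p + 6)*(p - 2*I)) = p^2 + 6*p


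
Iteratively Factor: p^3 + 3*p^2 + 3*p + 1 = (p + 1)*(p^2 + 2*p + 1) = (p + 1)^2*(p + 1)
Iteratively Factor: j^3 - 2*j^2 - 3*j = (j)*(j^2 - 2*j - 3) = j*(j + 1)*(j - 3)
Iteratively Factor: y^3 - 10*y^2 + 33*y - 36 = (y - 3)*(y^2 - 7*y + 12) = (y - 3)^2*(y - 4)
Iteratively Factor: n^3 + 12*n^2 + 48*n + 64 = (n + 4)*(n^2 + 8*n + 16) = (n + 4)^2*(n + 4)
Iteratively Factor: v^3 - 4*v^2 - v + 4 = (v - 4)*(v^2 - 1) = (v - 4)*(v - 1)*(v + 1)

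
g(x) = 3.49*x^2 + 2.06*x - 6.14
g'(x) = 6.98*x + 2.06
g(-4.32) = 50.09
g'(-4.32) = -28.09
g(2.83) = 27.64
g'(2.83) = 21.81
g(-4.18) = 46.23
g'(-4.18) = -27.12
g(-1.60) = -0.50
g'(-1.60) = -9.11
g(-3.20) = 23.01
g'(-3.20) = -20.28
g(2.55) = 21.81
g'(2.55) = 19.86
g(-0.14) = -6.36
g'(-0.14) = 1.08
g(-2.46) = 9.91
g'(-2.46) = -15.11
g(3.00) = 31.45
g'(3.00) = 23.00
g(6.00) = 131.86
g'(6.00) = 43.94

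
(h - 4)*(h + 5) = h^2 + h - 20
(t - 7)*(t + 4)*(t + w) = t^3 + t^2*w - 3*t^2 - 3*t*w - 28*t - 28*w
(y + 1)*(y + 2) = y^2 + 3*y + 2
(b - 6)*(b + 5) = b^2 - b - 30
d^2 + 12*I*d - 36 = (d + 6*I)^2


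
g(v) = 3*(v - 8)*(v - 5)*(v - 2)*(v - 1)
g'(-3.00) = -3516.00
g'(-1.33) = -1367.33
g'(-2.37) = -2558.40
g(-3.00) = 5280.00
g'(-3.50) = -4417.50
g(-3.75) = 8424.20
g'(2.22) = 62.52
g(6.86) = -181.16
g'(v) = 3*(v - 8)*(v - 5)*(v - 2) + 3*(v - 8)*(v - 5)*(v - 1) + 3*(v - 8)*(v - 2)*(v - 1) + 3*(v - 5)*(v - 2)*(v - 1) = 12*v^3 - 144*v^2 + 486*v - 438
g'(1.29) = -24.93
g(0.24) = 148.22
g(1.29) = -15.38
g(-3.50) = 7257.94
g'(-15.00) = -80628.00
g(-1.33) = 1374.70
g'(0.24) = -329.49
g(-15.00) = 375360.00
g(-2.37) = 3376.59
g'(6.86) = -6.68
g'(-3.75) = -4918.31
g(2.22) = 12.94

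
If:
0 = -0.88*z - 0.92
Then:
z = -1.05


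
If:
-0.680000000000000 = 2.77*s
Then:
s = -0.25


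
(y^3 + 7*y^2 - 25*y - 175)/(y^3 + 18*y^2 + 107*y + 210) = (y - 5)/(y + 6)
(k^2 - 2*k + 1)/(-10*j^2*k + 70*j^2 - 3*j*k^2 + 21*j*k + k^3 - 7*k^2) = (-k^2 + 2*k - 1)/(10*j^2*k - 70*j^2 + 3*j*k^2 - 21*j*k - k^3 + 7*k^2)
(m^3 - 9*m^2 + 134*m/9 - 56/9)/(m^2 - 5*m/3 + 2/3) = (3*m^2 - 25*m + 28)/(3*(m - 1))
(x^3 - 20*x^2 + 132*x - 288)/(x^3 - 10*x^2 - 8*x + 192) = (x - 6)/(x + 4)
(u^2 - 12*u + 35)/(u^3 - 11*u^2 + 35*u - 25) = (u - 7)/(u^2 - 6*u + 5)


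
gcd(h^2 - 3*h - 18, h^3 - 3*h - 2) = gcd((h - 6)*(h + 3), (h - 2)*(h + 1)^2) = 1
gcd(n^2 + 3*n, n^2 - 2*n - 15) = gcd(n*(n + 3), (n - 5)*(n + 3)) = n + 3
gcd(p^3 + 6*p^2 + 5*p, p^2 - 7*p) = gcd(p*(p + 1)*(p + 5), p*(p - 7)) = p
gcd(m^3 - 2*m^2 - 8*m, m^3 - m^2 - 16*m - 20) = m + 2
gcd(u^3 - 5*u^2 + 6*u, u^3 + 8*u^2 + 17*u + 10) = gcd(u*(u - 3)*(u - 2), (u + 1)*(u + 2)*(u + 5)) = 1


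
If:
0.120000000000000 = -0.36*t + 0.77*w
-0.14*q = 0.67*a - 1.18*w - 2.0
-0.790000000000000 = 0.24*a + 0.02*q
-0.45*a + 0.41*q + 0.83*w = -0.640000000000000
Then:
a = -3.43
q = 1.65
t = -7.70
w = -3.45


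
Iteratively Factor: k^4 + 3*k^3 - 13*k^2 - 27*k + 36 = (k - 1)*(k^3 + 4*k^2 - 9*k - 36) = (k - 1)*(k + 3)*(k^2 + k - 12) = (k - 3)*(k - 1)*(k + 3)*(k + 4)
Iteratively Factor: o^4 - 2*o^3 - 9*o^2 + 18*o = (o - 3)*(o^3 + o^2 - 6*o) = (o - 3)*(o + 3)*(o^2 - 2*o) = o*(o - 3)*(o + 3)*(o - 2)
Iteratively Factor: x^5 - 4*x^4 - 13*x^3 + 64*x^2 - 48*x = (x)*(x^4 - 4*x^3 - 13*x^2 + 64*x - 48) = x*(x - 3)*(x^3 - x^2 - 16*x + 16) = x*(x - 3)*(x - 1)*(x^2 - 16) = x*(x - 3)*(x - 1)*(x + 4)*(x - 4)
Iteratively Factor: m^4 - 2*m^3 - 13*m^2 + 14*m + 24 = (m - 4)*(m^3 + 2*m^2 - 5*m - 6) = (m - 4)*(m + 1)*(m^2 + m - 6) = (m - 4)*(m - 2)*(m + 1)*(m + 3)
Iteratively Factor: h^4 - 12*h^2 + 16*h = (h - 2)*(h^3 + 2*h^2 - 8*h) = (h - 2)*(h + 4)*(h^2 - 2*h) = h*(h - 2)*(h + 4)*(h - 2)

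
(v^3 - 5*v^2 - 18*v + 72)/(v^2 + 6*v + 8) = (v^2 - 9*v + 18)/(v + 2)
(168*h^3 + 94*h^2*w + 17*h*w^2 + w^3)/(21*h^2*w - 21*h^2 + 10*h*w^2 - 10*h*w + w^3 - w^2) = (24*h^2 + 10*h*w + w^2)/(3*h*w - 3*h + w^2 - w)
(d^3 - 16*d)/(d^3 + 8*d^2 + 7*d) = (d^2 - 16)/(d^2 + 8*d + 7)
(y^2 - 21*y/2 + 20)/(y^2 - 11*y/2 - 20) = (2*y - 5)/(2*y + 5)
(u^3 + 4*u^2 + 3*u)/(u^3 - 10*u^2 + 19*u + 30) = u*(u + 3)/(u^2 - 11*u + 30)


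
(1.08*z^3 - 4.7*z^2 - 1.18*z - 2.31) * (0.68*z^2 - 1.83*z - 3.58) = 0.7344*z^5 - 5.1724*z^4 + 3.9322*z^3 + 17.4146*z^2 + 8.4517*z + 8.2698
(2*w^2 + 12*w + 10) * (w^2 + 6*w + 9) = 2*w^4 + 24*w^3 + 100*w^2 + 168*w + 90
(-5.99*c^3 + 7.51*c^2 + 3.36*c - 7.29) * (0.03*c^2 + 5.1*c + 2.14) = -0.1797*c^5 - 30.3237*c^4 + 25.5832*c^3 + 32.9887*c^2 - 29.9886*c - 15.6006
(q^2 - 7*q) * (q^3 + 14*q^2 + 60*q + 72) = q^5 + 7*q^4 - 38*q^3 - 348*q^2 - 504*q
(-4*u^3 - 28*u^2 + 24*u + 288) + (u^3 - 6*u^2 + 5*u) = -3*u^3 - 34*u^2 + 29*u + 288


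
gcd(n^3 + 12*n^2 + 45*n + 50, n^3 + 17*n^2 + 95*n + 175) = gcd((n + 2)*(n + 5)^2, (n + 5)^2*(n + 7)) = n^2 + 10*n + 25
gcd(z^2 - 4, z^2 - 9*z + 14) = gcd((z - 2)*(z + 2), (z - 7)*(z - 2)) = z - 2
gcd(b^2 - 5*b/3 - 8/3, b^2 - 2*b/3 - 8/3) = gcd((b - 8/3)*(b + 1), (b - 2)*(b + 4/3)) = 1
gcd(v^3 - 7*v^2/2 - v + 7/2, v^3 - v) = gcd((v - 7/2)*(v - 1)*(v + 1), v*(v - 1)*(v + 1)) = v^2 - 1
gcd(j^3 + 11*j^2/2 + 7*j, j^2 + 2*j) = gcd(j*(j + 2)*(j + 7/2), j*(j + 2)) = j^2 + 2*j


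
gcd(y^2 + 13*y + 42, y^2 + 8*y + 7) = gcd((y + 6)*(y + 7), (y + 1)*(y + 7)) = y + 7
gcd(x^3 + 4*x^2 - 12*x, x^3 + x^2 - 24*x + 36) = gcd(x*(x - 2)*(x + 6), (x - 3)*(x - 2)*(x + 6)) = x^2 + 4*x - 12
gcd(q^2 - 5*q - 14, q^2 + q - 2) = q + 2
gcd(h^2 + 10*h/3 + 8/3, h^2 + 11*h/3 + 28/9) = h + 4/3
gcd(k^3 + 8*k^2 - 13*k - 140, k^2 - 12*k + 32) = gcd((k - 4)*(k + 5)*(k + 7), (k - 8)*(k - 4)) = k - 4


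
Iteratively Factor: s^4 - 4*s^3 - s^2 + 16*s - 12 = (s - 2)*(s^3 - 2*s^2 - 5*s + 6) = (s - 2)*(s + 2)*(s^2 - 4*s + 3) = (s - 2)*(s - 1)*(s + 2)*(s - 3)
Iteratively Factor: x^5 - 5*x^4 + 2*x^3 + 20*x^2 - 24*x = (x + 2)*(x^4 - 7*x^3 + 16*x^2 - 12*x) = (x - 2)*(x + 2)*(x^3 - 5*x^2 + 6*x) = (x - 2)^2*(x + 2)*(x^2 - 3*x) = x*(x - 2)^2*(x + 2)*(x - 3)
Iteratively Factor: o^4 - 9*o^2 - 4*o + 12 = (o + 2)*(o^3 - 2*o^2 - 5*o + 6) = (o - 1)*(o + 2)*(o^2 - o - 6) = (o - 3)*(o - 1)*(o + 2)*(o + 2)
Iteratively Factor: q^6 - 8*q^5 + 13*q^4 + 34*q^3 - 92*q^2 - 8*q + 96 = (q + 1)*(q^5 - 9*q^4 + 22*q^3 + 12*q^2 - 104*q + 96) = (q - 4)*(q + 1)*(q^4 - 5*q^3 + 2*q^2 + 20*q - 24) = (q - 4)*(q - 3)*(q + 1)*(q^3 - 2*q^2 - 4*q + 8) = (q - 4)*(q - 3)*(q - 2)*(q + 1)*(q^2 - 4) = (q - 4)*(q - 3)*(q - 2)*(q + 1)*(q + 2)*(q - 2)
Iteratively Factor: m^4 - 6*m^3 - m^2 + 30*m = (m - 3)*(m^3 - 3*m^2 - 10*m) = m*(m - 3)*(m^2 - 3*m - 10) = m*(m - 3)*(m + 2)*(m - 5)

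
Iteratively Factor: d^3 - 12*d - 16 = (d + 2)*(d^2 - 2*d - 8) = (d + 2)^2*(d - 4)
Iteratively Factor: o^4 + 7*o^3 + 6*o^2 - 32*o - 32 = (o + 4)*(o^3 + 3*o^2 - 6*o - 8) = (o + 4)^2*(o^2 - o - 2) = (o + 1)*(o + 4)^2*(o - 2)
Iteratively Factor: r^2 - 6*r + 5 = (r - 5)*(r - 1)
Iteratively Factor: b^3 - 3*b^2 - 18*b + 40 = (b - 5)*(b^2 + 2*b - 8) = (b - 5)*(b + 4)*(b - 2)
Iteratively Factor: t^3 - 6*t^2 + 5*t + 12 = (t + 1)*(t^2 - 7*t + 12) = (t - 4)*(t + 1)*(t - 3)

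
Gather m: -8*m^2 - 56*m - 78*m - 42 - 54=-8*m^2 - 134*m - 96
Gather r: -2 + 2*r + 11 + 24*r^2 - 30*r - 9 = 24*r^2 - 28*r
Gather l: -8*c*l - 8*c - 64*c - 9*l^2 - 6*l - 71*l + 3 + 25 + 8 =-72*c - 9*l^2 + l*(-8*c - 77) + 36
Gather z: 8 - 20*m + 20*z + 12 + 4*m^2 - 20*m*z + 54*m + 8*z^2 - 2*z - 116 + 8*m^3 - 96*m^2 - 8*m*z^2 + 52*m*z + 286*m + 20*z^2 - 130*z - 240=8*m^3 - 92*m^2 + 320*m + z^2*(28 - 8*m) + z*(32*m - 112) - 336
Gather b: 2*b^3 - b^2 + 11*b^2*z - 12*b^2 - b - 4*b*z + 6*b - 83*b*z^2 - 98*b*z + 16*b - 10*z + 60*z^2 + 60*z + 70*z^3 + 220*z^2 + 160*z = 2*b^3 + b^2*(11*z - 13) + b*(-83*z^2 - 102*z + 21) + 70*z^3 + 280*z^2 + 210*z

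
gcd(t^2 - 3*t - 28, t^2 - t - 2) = 1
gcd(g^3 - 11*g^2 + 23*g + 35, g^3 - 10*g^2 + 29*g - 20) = g - 5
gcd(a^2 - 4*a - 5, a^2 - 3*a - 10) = a - 5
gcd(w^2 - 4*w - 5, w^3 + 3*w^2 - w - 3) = w + 1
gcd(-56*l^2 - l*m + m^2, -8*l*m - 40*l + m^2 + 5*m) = 8*l - m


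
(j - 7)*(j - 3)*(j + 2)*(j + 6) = j^4 - 2*j^3 - 47*j^2 + 48*j + 252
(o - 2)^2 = o^2 - 4*o + 4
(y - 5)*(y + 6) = y^2 + y - 30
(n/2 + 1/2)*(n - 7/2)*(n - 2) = n^3/2 - 9*n^2/4 + 3*n/4 + 7/2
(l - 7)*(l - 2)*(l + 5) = l^3 - 4*l^2 - 31*l + 70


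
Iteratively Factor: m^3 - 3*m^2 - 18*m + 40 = (m + 4)*(m^2 - 7*m + 10) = (m - 5)*(m + 4)*(m - 2)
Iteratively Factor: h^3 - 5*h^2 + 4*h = (h - 1)*(h^2 - 4*h) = h*(h - 1)*(h - 4)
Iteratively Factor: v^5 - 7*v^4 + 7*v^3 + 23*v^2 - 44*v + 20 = (v - 1)*(v^4 - 6*v^3 + v^2 + 24*v - 20) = (v - 2)*(v - 1)*(v^3 - 4*v^2 - 7*v + 10) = (v - 2)*(v - 1)*(v + 2)*(v^2 - 6*v + 5) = (v - 5)*(v - 2)*(v - 1)*(v + 2)*(v - 1)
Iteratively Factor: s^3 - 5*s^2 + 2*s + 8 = (s - 4)*(s^2 - s - 2) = (s - 4)*(s + 1)*(s - 2)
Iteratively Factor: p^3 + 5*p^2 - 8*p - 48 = (p + 4)*(p^2 + p - 12) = (p - 3)*(p + 4)*(p + 4)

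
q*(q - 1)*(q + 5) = q^3 + 4*q^2 - 5*q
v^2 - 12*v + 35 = (v - 7)*(v - 5)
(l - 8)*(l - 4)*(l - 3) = l^3 - 15*l^2 + 68*l - 96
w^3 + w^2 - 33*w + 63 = (w - 3)^2*(w + 7)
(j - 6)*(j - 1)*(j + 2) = j^3 - 5*j^2 - 8*j + 12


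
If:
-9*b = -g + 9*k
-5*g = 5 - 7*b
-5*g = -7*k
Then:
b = 190/581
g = -45/83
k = -225/581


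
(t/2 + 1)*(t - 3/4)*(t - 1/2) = t^3/2 + 3*t^2/8 - 17*t/16 + 3/8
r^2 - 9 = (r - 3)*(r + 3)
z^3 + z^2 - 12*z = z*(z - 3)*(z + 4)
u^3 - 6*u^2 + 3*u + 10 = (u - 5)*(u - 2)*(u + 1)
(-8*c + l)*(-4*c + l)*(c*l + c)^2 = 32*c^4*l^2 + 64*c^4*l + 32*c^4 - 12*c^3*l^3 - 24*c^3*l^2 - 12*c^3*l + c^2*l^4 + 2*c^2*l^3 + c^2*l^2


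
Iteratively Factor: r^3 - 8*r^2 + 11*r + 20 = (r - 5)*(r^2 - 3*r - 4) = (r - 5)*(r - 4)*(r + 1)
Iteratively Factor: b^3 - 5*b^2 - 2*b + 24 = (b + 2)*(b^2 - 7*b + 12) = (b - 4)*(b + 2)*(b - 3)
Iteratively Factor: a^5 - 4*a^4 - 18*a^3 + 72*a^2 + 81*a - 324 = (a + 3)*(a^4 - 7*a^3 + 3*a^2 + 63*a - 108) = (a - 4)*(a + 3)*(a^3 - 3*a^2 - 9*a + 27) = (a - 4)*(a + 3)^2*(a^2 - 6*a + 9) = (a - 4)*(a - 3)*(a + 3)^2*(a - 3)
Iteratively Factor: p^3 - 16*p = (p - 4)*(p^2 + 4*p) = p*(p - 4)*(p + 4)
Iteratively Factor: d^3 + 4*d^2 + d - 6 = (d + 3)*(d^2 + d - 2) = (d - 1)*(d + 3)*(d + 2)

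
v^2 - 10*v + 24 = (v - 6)*(v - 4)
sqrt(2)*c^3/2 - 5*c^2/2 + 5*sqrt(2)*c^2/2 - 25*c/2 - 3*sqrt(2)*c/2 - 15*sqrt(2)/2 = (c + 5)*(c - 3*sqrt(2))*(sqrt(2)*c/2 + 1/2)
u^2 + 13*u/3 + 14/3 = (u + 2)*(u + 7/3)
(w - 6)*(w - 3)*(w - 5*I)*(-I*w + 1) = -I*w^4 - 4*w^3 + 9*I*w^3 + 36*w^2 - 23*I*w^2 - 72*w + 45*I*w - 90*I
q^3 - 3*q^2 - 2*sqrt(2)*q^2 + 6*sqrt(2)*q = q*(q - 3)*(q - 2*sqrt(2))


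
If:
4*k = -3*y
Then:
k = -3*y/4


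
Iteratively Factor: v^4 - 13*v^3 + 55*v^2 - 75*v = (v - 3)*(v^3 - 10*v^2 + 25*v) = v*(v - 3)*(v^2 - 10*v + 25) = v*(v - 5)*(v - 3)*(v - 5)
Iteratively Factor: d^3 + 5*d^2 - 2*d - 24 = (d + 3)*(d^2 + 2*d - 8) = (d - 2)*(d + 3)*(d + 4)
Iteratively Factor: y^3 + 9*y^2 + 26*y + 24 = (y + 4)*(y^2 + 5*y + 6) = (y + 3)*(y + 4)*(y + 2)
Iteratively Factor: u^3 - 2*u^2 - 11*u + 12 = (u - 1)*(u^2 - u - 12) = (u - 1)*(u + 3)*(u - 4)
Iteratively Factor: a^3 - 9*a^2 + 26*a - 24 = (a - 4)*(a^2 - 5*a + 6) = (a - 4)*(a - 2)*(a - 3)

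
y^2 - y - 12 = (y - 4)*(y + 3)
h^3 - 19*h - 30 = (h - 5)*(h + 2)*(h + 3)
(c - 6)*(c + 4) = c^2 - 2*c - 24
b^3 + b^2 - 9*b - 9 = (b - 3)*(b + 1)*(b + 3)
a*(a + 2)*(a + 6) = a^3 + 8*a^2 + 12*a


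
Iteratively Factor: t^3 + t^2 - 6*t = (t + 3)*(t^2 - 2*t) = (t - 2)*(t + 3)*(t)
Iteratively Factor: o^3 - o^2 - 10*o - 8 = (o - 4)*(o^2 + 3*o + 2) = (o - 4)*(o + 2)*(o + 1)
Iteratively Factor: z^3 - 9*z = (z - 3)*(z^2 + 3*z) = z*(z - 3)*(z + 3)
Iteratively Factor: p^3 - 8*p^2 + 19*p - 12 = (p - 1)*(p^2 - 7*p + 12) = (p - 4)*(p - 1)*(p - 3)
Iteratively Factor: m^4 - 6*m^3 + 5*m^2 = (m - 5)*(m^3 - m^2) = m*(m - 5)*(m^2 - m) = m*(m - 5)*(m - 1)*(m)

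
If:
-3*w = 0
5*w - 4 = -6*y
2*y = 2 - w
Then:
No Solution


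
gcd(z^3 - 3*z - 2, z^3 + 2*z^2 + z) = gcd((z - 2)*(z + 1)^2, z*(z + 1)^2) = z^2 + 2*z + 1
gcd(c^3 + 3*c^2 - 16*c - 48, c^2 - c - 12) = c^2 - c - 12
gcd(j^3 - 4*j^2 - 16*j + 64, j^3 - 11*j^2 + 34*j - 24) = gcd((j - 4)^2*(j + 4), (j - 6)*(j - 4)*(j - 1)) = j - 4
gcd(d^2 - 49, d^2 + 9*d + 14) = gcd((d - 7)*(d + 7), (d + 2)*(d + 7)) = d + 7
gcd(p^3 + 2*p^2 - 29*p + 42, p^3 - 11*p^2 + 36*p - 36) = p^2 - 5*p + 6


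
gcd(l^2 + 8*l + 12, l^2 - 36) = l + 6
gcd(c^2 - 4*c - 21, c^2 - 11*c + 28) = c - 7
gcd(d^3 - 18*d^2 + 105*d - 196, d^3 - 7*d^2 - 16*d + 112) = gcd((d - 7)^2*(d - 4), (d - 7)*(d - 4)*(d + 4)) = d^2 - 11*d + 28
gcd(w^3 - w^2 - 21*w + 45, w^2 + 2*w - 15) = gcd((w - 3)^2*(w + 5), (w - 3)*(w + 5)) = w^2 + 2*w - 15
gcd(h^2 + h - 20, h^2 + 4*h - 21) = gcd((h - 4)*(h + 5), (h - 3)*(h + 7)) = 1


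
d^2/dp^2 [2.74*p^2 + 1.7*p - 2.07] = 5.48000000000000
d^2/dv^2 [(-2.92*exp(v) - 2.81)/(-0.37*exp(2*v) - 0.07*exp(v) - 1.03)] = (0.399748*exp(4*v) + 1.463128*exp(3*v) - 6.458535*exp(2*v) - 4.480327*exp(v) + 2.895227)*exp(v)/(0.050653*exp(6*v) + 0.028749*exp(5*v) + 0.42846*exp(4*v) + 0.160405*exp(3*v) + 1.19274*exp(2*v) + 0.222789*exp(v) + 1.092727)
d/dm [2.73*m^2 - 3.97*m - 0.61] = 5.46*m - 3.97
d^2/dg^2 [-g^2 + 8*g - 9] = -2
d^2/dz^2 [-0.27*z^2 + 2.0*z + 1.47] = -0.540000000000000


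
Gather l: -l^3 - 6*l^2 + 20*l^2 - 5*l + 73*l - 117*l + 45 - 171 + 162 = -l^3 + 14*l^2 - 49*l + 36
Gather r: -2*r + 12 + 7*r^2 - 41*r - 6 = 7*r^2 - 43*r + 6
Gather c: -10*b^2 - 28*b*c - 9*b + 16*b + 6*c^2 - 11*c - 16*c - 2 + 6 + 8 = -10*b^2 + 7*b + 6*c^2 + c*(-28*b - 27) + 12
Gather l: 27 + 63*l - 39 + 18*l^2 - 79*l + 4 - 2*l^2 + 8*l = 16*l^2 - 8*l - 8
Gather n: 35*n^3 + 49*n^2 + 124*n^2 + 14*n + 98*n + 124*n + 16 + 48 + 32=35*n^3 + 173*n^2 + 236*n + 96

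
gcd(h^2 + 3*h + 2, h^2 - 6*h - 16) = h + 2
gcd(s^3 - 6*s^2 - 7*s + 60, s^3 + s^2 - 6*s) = s + 3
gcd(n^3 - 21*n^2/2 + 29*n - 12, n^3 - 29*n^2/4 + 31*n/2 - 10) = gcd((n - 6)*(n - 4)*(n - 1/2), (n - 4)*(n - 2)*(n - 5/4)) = n - 4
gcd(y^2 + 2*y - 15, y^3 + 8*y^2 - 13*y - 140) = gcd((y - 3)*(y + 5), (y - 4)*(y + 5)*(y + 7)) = y + 5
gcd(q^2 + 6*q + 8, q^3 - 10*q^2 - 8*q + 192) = q + 4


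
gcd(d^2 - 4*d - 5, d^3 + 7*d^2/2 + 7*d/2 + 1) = d + 1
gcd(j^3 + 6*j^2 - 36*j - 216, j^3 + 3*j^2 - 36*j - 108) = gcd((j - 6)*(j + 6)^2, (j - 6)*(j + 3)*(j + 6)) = j^2 - 36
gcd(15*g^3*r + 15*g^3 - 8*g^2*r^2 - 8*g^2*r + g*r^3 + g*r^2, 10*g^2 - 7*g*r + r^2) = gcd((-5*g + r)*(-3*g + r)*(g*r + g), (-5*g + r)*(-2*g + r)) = -5*g + r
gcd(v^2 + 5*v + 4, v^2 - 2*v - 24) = v + 4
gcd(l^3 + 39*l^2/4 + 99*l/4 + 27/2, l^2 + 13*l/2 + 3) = l + 6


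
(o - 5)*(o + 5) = o^2 - 25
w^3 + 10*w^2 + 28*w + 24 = (w + 2)^2*(w + 6)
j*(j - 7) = j^2 - 7*j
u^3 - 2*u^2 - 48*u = u*(u - 8)*(u + 6)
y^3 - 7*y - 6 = (y - 3)*(y + 1)*(y + 2)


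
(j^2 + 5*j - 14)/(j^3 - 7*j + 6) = (j + 7)/(j^2 + 2*j - 3)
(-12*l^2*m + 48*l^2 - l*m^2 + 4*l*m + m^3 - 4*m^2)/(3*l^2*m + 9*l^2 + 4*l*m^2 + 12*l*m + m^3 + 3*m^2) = (-4*l*m + 16*l + m^2 - 4*m)/(l*m + 3*l + m^2 + 3*m)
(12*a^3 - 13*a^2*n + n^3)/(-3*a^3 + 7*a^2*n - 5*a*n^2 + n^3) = (-4*a - n)/(a - n)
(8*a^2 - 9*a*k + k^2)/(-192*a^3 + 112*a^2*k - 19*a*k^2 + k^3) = (-a + k)/(24*a^2 - 11*a*k + k^2)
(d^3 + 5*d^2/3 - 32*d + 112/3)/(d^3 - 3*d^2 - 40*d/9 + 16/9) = 3*(3*d^2 + 17*d - 28)/(9*d^2 + 9*d - 4)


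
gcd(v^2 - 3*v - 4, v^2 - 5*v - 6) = v + 1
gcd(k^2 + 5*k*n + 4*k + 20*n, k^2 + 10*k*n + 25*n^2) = k + 5*n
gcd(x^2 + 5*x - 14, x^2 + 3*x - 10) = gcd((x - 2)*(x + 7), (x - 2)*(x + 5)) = x - 2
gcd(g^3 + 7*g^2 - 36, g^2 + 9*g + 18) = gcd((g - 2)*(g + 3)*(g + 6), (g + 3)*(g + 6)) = g^2 + 9*g + 18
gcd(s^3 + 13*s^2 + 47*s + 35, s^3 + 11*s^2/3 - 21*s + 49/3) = s + 7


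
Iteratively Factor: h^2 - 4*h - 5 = (h - 5)*(h + 1)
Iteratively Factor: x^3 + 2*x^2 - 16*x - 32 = (x + 2)*(x^2 - 16) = (x - 4)*(x + 2)*(x + 4)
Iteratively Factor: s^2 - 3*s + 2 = (s - 1)*(s - 2)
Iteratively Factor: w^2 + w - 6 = (w - 2)*(w + 3)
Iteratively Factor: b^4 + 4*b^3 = (b)*(b^3 + 4*b^2) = b*(b + 4)*(b^2) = b^2*(b + 4)*(b)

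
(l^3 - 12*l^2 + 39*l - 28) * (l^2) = l^5 - 12*l^4 + 39*l^3 - 28*l^2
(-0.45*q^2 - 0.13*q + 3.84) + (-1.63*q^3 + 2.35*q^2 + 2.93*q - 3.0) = -1.63*q^3 + 1.9*q^2 + 2.8*q + 0.84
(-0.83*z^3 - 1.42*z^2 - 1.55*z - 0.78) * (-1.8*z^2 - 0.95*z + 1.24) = 1.494*z^5 + 3.3445*z^4 + 3.1098*z^3 + 1.1157*z^2 - 1.181*z - 0.9672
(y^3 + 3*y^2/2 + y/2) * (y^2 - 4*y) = y^5 - 5*y^4/2 - 11*y^3/2 - 2*y^2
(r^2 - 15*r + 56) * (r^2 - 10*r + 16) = r^4 - 25*r^3 + 222*r^2 - 800*r + 896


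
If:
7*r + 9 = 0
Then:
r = -9/7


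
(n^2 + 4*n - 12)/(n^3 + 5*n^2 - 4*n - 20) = (n + 6)/(n^2 + 7*n + 10)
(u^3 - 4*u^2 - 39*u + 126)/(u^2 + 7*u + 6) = (u^2 - 10*u + 21)/(u + 1)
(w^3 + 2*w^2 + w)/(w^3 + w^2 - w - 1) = w/(w - 1)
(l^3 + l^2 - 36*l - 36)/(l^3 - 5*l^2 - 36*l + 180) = (l + 1)/(l - 5)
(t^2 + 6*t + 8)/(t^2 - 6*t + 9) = (t^2 + 6*t + 8)/(t^2 - 6*t + 9)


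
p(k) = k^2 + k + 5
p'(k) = 2*k + 1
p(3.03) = 17.21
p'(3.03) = 7.06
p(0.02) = 5.02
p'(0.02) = 1.04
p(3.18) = 18.29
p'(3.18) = 7.36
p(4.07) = 25.63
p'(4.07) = 9.14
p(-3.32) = 12.70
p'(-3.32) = -5.64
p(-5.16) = 26.47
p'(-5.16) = -9.32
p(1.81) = 10.09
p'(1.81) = 4.62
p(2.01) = 11.05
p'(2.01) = 5.02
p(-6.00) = 35.00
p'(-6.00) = -11.00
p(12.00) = 161.00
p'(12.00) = 25.00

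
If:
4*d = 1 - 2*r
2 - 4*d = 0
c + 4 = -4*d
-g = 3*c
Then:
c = -6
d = 1/2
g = 18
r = -1/2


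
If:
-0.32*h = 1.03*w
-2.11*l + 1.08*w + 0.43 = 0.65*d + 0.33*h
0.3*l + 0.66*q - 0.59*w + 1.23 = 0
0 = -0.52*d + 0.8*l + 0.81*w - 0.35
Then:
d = 2.11652856789513*w - 0.243940143457828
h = -3.21875*w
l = 0.363243569131833*w + 0.278938906752412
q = 0.728828680697652*w - 1.99042677579655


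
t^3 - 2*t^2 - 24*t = t*(t - 6)*(t + 4)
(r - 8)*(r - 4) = r^2 - 12*r + 32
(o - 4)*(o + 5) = o^2 + o - 20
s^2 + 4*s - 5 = (s - 1)*(s + 5)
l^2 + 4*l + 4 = (l + 2)^2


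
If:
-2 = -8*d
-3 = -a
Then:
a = 3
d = 1/4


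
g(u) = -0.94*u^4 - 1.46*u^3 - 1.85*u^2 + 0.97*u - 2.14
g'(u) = -3.76*u^3 - 4.38*u^2 - 3.7*u + 0.97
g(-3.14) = -69.60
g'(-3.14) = 85.81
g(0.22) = -2.03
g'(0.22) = -0.10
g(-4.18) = -218.86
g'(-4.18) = 214.52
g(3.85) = -315.67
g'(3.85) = -292.77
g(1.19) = -7.95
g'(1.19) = -15.97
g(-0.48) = -2.92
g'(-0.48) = 2.15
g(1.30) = -9.90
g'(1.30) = -19.50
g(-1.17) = -5.23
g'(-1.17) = 5.33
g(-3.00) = -58.42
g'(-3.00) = 74.17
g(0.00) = -2.14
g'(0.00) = 0.97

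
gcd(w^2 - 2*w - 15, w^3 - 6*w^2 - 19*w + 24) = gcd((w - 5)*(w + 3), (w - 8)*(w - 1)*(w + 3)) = w + 3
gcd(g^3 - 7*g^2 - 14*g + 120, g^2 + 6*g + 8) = g + 4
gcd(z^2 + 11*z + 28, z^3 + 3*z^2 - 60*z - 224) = z^2 + 11*z + 28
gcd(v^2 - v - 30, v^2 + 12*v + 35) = v + 5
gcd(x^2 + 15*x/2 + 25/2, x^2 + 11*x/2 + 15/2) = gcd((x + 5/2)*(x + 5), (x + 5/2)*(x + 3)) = x + 5/2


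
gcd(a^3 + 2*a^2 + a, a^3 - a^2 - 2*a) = a^2 + a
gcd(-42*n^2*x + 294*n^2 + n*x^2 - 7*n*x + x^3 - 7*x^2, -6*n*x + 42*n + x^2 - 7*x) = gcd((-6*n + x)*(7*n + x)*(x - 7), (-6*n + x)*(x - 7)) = -6*n*x + 42*n + x^2 - 7*x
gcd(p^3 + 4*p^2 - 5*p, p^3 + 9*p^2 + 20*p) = p^2 + 5*p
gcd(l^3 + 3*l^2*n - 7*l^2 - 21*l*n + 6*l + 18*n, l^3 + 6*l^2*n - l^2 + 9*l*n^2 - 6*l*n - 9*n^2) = l^2 + 3*l*n - l - 3*n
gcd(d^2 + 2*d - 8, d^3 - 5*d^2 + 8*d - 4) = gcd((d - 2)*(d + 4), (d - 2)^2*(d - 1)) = d - 2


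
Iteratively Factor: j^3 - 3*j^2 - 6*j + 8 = (j - 4)*(j^2 + j - 2) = (j - 4)*(j + 2)*(j - 1)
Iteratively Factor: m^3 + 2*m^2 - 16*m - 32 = (m + 4)*(m^2 - 2*m - 8) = (m + 2)*(m + 4)*(m - 4)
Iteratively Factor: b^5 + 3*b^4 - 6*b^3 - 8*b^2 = (b + 4)*(b^4 - b^3 - 2*b^2) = (b - 2)*(b + 4)*(b^3 + b^2) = b*(b - 2)*(b + 4)*(b^2 + b) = b*(b - 2)*(b + 1)*(b + 4)*(b)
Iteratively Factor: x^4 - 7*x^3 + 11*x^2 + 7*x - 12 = (x - 1)*(x^3 - 6*x^2 + 5*x + 12) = (x - 1)*(x + 1)*(x^2 - 7*x + 12) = (x - 3)*(x - 1)*(x + 1)*(x - 4)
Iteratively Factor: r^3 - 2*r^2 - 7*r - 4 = (r + 1)*(r^2 - 3*r - 4) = (r - 4)*(r + 1)*(r + 1)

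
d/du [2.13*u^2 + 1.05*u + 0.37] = 4.26*u + 1.05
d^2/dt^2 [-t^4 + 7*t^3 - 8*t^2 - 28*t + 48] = -12*t^2 + 42*t - 16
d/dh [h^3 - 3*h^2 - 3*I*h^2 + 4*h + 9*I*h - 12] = 3*h^2 - 6*h - 6*I*h + 4 + 9*I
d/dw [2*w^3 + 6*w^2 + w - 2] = 6*w^2 + 12*w + 1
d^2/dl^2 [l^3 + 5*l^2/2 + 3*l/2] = 6*l + 5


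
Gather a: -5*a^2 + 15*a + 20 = -5*a^2 + 15*a + 20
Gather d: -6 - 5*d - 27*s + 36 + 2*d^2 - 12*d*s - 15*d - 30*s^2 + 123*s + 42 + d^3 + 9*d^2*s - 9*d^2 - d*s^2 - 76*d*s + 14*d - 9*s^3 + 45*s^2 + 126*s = d^3 + d^2*(9*s - 7) + d*(-s^2 - 88*s - 6) - 9*s^3 + 15*s^2 + 222*s + 72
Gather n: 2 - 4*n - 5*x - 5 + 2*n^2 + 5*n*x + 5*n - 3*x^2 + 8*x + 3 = 2*n^2 + n*(5*x + 1) - 3*x^2 + 3*x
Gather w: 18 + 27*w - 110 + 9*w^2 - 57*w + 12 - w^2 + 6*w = 8*w^2 - 24*w - 80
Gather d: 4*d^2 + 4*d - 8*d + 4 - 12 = 4*d^2 - 4*d - 8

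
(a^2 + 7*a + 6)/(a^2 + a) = (a + 6)/a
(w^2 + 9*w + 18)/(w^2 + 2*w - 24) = (w + 3)/(w - 4)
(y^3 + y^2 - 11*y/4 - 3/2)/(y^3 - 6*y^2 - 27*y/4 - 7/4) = (2*y^2 + y - 6)/(2*y^2 - 13*y - 7)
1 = 1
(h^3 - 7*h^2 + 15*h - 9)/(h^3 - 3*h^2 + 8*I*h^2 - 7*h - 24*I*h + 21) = (h^2 - 4*h + 3)/(h^2 + 8*I*h - 7)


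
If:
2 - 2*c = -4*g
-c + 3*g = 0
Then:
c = 3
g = 1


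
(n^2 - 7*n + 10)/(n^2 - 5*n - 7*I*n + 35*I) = (n - 2)/(n - 7*I)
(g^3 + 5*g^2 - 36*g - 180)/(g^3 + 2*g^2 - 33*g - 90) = (g + 6)/(g + 3)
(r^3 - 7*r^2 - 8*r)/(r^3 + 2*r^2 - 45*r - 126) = r*(r^2 - 7*r - 8)/(r^3 + 2*r^2 - 45*r - 126)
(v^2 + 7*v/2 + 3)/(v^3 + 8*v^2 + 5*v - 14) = (v + 3/2)/(v^2 + 6*v - 7)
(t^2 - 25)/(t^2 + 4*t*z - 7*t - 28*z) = (t^2 - 25)/(t^2 + 4*t*z - 7*t - 28*z)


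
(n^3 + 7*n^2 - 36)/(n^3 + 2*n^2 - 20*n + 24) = (n + 3)/(n - 2)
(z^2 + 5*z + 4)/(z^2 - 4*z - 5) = (z + 4)/(z - 5)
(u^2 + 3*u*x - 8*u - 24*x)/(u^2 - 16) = (u^2 + 3*u*x - 8*u - 24*x)/(u^2 - 16)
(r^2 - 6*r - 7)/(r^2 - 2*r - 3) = (r - 7)/(r - 3)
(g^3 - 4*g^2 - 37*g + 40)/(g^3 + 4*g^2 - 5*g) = (g - 8)/g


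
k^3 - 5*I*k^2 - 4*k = k*(k - 4*I)*(k - I)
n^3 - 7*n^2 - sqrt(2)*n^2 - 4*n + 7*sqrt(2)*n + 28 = (n - 7)*(n - 2*sqrt(2))*(n + sqrt(2))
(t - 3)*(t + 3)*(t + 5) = t^3 + 5*t^2 - 9*t - 45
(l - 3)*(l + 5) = l^2 + 2*l - 15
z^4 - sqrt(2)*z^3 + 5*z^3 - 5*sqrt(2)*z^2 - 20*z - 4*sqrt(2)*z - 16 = (z + 1)*(z + 4)*(z - 2*sqrt(2))*(z + sqrt(2))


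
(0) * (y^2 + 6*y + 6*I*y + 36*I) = 0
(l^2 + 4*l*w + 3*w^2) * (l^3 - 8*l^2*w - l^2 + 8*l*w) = l^5 - 4*l^4*w - l^4 - 29*l^3*w^2 + 4*l^3*w - 24*l^2*w^3 + 29*l^2*w^2 + 24*l*w^3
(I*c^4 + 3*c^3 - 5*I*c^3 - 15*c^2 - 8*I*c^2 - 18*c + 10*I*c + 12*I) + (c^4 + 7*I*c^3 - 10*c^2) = c^4 + I*c^4 + 3*c^3 + 2*I*c^3 - 25*c^2 - 8*I*c^2 - 18*c + 10*I*c + 12*I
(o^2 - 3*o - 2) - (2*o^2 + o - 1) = -o^2 - 4*o - 1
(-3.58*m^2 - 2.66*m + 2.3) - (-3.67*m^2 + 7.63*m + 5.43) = 0.0899999999999999*m^2 - 10.29*m - 3.13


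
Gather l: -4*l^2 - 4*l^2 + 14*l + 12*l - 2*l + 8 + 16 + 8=-8*l^2 + 24*l + 32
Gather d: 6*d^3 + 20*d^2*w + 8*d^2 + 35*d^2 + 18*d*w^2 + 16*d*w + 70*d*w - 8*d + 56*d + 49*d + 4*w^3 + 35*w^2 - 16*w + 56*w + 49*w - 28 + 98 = 6*d^3 + d^2*(20*w + 43) + d*(18*w^2 + 86*w + 97) + 4*w^3 + 35*w^2 + 89*w + 70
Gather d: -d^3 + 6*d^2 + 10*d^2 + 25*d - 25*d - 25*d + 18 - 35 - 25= -d^3 + 16*d^2 - 25*d - 42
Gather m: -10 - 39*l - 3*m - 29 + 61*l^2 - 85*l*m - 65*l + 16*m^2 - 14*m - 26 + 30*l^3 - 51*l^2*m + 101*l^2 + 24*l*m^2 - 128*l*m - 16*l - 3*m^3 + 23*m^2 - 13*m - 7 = 30*l^3 + 162*l^2 - 120*l - 3*m^3 + m^2*(24*l + 39) + m*(-51*l^2 - 213*l - 30) - 72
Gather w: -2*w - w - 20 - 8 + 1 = -3*w - 27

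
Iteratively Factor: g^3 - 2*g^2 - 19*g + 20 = (g + 4)*(g^2 - 6*g + 5) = (g - 1)*(g + 4)*(g - 5)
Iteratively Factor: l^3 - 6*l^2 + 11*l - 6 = (l - 2)*(l^2 - 4*l + 3) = (l - 2)*(l - 1)*(l - 3)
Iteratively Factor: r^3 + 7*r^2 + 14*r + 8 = (r + 2)*(r^2 + 5*r + 4) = (r + 1)*(r + 2)*(r + 4)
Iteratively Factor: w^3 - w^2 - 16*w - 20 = (w + 2)*(w^2 - 3*w - 10) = (w + 2)^2*(w - 5)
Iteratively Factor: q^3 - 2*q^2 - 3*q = (q)*(q^2 - 2*q - 3) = q*(q - 3)*(q + 1)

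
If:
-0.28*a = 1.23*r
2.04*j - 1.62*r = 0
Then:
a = -4.39285714285714*r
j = 0.794117647058823*r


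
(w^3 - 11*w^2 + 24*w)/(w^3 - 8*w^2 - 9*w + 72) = w/(w + 3)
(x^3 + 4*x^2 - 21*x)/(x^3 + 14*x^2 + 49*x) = (x - 3)/(x + 7)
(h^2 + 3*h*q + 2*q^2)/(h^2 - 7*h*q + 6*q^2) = (h^2 + 3*h*q + 2*q^2)/(h^2 - 7*h*q + 6*q^2)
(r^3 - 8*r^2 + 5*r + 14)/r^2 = r - 8 + 5/r + 14/r^2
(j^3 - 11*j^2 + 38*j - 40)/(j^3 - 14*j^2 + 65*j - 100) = (j - 2)/(j - 5)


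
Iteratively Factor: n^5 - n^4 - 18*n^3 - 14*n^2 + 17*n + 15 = (n + 3)*(n^4 - 4*n^3 - 6*n^2 + 4*n + 5) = (n + 1)*(n + 3)*(n^3 - 5*n^2 - n + 5) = (n - 1)*(n + 1)*(n + 3)*(n^2 - 4*n - 5) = (n - 1)*(n + 1)^2*(n + 3)*(n - 5)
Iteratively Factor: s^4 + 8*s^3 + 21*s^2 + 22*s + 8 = (s + 1)*(s^3 + 7*s^2 + 14*s + 8) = (s + 1)*(s + 2)*(s^2 + 5*s + 4) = (s + 1)*(s + 2)*(s + 4)*(s + 1)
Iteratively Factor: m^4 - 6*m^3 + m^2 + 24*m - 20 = (m - 2)*(m^3 - 4*m^2 - 7*m + 10) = (m - 5)*(m - 2)*(m^2 + m - 2) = (m - 5)*(m - 2)*(m - 1)*(m + 2)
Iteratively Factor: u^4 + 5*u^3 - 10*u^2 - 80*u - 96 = (u + 3)*(u^3 + 2*u^2 - 16*u - 32) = (u + 2)*(u + 3)*(u^2 - 16) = (u + 2)*(u + 3)*(u + 4)*(u - 4)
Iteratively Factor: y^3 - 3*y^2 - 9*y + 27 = (y - 3)*(y^2 - 9) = (y - 3)^2*(y + 3)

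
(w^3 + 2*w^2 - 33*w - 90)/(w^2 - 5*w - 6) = (w^2 + 8*w + 15)/(w + 1)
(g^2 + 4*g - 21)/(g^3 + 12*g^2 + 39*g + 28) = (g - 3)/(g^2 + 5*g + 4)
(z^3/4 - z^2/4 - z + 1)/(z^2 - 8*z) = (z^3 - z^2 - 4*z + 4)/(4*z*(z - 8))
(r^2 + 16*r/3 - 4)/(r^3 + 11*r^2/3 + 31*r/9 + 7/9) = 3*(3*r^2 + 16*r - 12)/(9*r^3 + 33*r^2 + 31*r + 7)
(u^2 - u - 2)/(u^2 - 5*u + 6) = (u + 1)/(u - 3)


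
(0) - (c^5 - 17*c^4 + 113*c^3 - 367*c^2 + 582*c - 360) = -c^5 + 17*c^4 - 113*c^3 + 367*c^2 - 582*c + 360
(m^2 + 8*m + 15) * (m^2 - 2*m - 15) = m^4 + 6*m^3 - 16*m^2 - 150*m - 225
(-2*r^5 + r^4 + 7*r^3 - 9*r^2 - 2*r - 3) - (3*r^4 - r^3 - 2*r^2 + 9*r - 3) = -2*r^5 - 2*r^4 + 8*r^3 - 7*r^2 - 11*r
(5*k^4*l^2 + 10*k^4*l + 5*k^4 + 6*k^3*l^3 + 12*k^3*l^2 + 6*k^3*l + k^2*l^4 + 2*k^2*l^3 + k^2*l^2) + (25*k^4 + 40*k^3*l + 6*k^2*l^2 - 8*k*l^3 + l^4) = 5*k^4*l^2 + 10*k^4*l + 30*k^4 + 6*k^3*l^3 + 12*k^3*l^2 + 46*k^3*l + k^2*l^4 + 2*k^2*l^3 + 7*k^2*l^2 - 8*k*l^3 + l^4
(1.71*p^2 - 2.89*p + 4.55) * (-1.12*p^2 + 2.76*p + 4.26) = -1.9152*p^4 + 7.9564*p^3 - 5.7878*p^2 + 0.246599999999997*p + 19.383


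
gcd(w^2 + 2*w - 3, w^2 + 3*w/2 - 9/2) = w + 3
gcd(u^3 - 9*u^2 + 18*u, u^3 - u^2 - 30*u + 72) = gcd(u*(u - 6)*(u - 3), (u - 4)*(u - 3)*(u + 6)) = u - 3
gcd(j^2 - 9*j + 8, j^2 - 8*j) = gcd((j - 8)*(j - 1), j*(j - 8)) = j - 8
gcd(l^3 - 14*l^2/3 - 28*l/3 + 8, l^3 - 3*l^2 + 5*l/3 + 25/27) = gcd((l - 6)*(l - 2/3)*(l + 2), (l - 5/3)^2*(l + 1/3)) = 1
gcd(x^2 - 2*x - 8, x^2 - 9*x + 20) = x - 4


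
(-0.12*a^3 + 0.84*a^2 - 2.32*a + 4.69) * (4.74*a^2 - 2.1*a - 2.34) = -0.5688*a^5 + 4.2336*a^4 - 12.48*a^3 + 25.137*a^2 - 4.4202*a - 10.9746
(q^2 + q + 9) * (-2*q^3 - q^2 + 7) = -2*q^5 - 3*q^4 - 19*q^3 - 2*q^2 + 7*q + 63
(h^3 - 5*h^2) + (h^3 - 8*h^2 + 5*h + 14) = 2*h^3 - 13*h^2 + 5*h + 14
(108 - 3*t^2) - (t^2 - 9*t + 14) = -4*t^2 + 9*t + 94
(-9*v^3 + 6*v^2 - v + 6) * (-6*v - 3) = 54*v^4 - 9*v^3 - 12*v^2 - 33*v - 18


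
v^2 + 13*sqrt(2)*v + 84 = (v + 6*sqrt(2))*(v + 7*sqrt(2))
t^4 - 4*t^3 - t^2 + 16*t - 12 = (t - 3)*(t - 2)*(t - 1)*(t + 2)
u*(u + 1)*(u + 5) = u^3 + 6*u^2 + 5*u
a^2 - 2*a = a*(a - 2)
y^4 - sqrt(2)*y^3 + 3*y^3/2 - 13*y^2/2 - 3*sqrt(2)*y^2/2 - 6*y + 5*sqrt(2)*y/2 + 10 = (y - 1)*(y + 5/2)*(y - 2*sqrt(2))*(y + sqrt(2))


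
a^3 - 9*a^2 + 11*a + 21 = (a - 7)*(a - 3)*(a + 1)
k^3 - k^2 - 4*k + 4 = (k - 2)*(k - 1)*(k + 2)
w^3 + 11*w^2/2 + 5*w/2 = w*(w + 1/2)*(w + 5)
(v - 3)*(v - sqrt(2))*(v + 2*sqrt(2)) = v^3 - 3*v^2 + sqrt(2)*v^2 - 3*sqrt(2)*v - 4*v + 12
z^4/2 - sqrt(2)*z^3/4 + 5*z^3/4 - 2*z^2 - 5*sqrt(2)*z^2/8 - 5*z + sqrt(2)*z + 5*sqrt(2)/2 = (z/2 + 1)*(z - 2)*(z + 5/2)*(z - sqrt(2)/2)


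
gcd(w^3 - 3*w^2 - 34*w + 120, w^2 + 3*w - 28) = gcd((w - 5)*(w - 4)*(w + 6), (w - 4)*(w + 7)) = w - 4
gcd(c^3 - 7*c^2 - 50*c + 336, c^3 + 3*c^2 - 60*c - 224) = c^2 - c - 56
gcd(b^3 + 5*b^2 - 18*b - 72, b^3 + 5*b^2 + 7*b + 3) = b + 3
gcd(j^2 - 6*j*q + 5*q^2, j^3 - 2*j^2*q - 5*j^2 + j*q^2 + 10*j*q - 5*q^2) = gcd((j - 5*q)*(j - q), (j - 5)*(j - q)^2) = -j + q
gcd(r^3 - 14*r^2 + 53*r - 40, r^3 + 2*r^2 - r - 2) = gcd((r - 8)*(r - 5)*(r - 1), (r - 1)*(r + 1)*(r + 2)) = r - 1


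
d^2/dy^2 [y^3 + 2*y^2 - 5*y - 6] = 6*y + 4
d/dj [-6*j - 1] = -6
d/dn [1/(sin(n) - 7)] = -cos(n)/(sin(n) - 7)^2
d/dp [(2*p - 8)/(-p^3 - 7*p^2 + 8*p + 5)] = 2*(2*p^3 - 5*p^2 - 56*p + 37)/(p^6 + 14*p^5 + 33*p^4 - 122*p^3 - 6*p^2 + 80*p + 25)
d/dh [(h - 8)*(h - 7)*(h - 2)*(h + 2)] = 4*h^3 - 45*h^2 + 104*h + 60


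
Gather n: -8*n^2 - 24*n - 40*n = -8*n^2 - 64*n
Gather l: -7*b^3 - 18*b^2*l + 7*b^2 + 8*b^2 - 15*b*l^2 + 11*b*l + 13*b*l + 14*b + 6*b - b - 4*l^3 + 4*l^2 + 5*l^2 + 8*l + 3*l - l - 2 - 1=-7*b^3 + 15*b^2 + 19*b - 4*l^3 + l^2*(9 - 15*b) + l*(-18*b^2 + 24*b + 10) - 3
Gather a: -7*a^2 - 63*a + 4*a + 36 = -7*a^2 - 59*a + 36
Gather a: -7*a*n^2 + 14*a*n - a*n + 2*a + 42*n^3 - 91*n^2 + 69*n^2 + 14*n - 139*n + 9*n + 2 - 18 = a*(-7*n^2 + 13*n + 2) + 42*n^3 - 22*n^2 - 116*n - 16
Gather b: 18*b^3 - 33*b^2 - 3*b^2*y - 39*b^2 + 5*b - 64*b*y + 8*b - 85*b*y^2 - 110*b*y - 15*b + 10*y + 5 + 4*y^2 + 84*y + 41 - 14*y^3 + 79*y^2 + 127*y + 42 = 18*b^3 + b^2*(-3*y - 72) + b*(-85*y^2 - 174*y - 2) - 14*y^3 + 83*y^2 + 221*y + 88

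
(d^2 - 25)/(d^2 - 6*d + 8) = (d^2 - 25)/(d^2 - 6*d + 8)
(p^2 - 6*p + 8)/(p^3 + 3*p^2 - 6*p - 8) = (p - 4)/(p^2 + 5*p + 4)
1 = 1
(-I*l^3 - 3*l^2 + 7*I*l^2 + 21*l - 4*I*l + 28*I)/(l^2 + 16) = (-I*l^2 + l*(1 + 7*I) - 7)/(l + 4*I)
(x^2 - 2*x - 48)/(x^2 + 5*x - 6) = (x - 8)/(x - 1)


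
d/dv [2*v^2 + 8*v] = 4*v + 8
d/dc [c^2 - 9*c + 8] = 2*c - 9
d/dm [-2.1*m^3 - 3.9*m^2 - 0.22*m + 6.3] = -6.3*m^2 - 7.8*m - 0.22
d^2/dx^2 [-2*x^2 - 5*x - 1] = -4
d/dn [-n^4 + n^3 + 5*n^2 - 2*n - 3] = -4*n^3 + 3*n^2 + 10*n - 2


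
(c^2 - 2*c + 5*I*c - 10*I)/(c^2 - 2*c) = (c + 5*I)/c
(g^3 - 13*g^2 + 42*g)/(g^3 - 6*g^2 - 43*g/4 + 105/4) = 4*g*(g - 6)/(4*g^2 + 4*g - 15)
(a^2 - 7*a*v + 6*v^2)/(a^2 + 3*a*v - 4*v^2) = (a - 6*v)/(a + 4*v)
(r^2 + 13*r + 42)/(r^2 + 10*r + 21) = (r + 6)/(r + 3)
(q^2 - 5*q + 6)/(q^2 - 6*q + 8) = (q - 3)/(q - 4)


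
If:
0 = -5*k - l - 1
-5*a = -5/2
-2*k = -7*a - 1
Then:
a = 1/2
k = 9/4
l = -49/4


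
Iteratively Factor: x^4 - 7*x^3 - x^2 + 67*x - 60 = (x - 5)*(x^3 - 2*x^2 - 11*x + 12) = (x - 5)*(x + 3)*(x^2 - 5*x + 4) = (x - 5)*(x - 4)*(x + 3)*(x - 1)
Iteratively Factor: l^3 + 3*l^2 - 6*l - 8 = (l - 2)*(l^2 + 5*l + 4) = (l - 2)*(l + 1)*(l + 4)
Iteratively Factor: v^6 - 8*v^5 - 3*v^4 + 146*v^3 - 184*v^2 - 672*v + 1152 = (v - 4)*(v^5 - 4*v^4 - 19*v^3 + 70*v^2 + 96*v - 288) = (v - 4)*(v + 3)*(v^4 - 7*v^3 + 2*v^2 + 64*v - 96) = (v - 4)^2*(v + 3)*(v^3 - 3*v^2 - 10*v + 24) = (v - 4)^2*(v - 2)*(v + 3)*(v^2 - v - 12) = (v - 4)^3*(v - 2)*(v + 3)*(v + 3)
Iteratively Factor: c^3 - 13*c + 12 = (c - 3)*(c^2 + 3*c - 4) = (c - 3)*(c + 4)*(c - 1)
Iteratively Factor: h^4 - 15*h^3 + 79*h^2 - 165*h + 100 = (h - 1)*(h^3 - 14*h^2 + 65*h - 100) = (h - 4)*(h - 1)*(h^2 - 10*h + 25) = (h - 5)*(h - 4)*(h - 1)*(h - 5)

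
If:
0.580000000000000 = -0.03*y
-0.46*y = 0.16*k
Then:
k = 55.58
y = -19.33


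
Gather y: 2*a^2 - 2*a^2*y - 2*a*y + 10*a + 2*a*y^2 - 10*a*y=2*a^2 + 2*a*y^2 + 10*a + y*(-2*a^2 - 12*a)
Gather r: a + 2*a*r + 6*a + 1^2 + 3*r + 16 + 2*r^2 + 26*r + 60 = 7*a + 2*r^2 + r*(2*a + 29) + 77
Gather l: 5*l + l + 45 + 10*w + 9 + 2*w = 6*l + 12*w + 54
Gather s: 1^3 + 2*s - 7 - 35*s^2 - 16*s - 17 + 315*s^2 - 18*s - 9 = 280*s^2 - 32*s - 32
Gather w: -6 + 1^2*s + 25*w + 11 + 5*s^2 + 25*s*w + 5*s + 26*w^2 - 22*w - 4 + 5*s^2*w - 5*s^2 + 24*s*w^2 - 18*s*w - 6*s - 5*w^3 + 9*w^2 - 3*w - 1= -5*w^3 + w^2*(24*s + 35) + w*(5*s^2 + 7*s)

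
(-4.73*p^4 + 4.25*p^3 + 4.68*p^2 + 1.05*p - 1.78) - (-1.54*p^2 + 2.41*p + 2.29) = -4.73*p^4 + 4.25*p^3 + 6.22*p^2 - 1.36*p - 4.07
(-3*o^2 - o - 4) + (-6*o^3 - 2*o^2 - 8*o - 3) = -6*o^3 - 5*o^2 - 9*o - 7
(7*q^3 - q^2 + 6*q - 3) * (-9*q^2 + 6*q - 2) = -63*q^5 + 51*q^4 - 74*q^3 + 65*q^2 - 30*q + 6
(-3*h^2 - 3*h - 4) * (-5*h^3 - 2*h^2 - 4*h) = 15*h^5 + 21*h^4 + 38*h^3 + 20*h^2 + 16*h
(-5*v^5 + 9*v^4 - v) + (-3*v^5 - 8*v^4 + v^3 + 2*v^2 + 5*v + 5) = -8*v^5 + v^4 + v^3 + 2*v^2 + 4*v + 5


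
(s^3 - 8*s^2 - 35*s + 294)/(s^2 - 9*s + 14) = (s^2 - s - 42)/(s - 2)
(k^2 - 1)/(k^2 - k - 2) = (k - 1)/(k - 2)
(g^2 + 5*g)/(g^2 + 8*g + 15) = g/(g + 3)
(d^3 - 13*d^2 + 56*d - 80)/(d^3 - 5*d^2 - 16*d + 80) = (d - 4)/(d + 4)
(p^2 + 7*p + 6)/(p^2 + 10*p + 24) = (p + 1)/(p + 4)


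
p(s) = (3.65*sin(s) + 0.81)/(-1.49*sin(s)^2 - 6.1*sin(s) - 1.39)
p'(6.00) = -9.35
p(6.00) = -1.06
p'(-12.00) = 0.09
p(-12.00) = -0.54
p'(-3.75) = -0.09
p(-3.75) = -0.54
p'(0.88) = 0.06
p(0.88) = -0.52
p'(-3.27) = -0.05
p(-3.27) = -0.58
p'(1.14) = 0.04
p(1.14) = -0.51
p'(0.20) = 0.08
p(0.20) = -0.58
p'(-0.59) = 0.07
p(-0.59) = -0.79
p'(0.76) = 0.08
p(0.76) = -0.53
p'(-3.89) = -0.08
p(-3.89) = -0.53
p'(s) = (2.98*sin(s)*cos(s) + 6.1*cos(s))*(3.65*sin(s) + 0.81)/(-1.49*sin(s)^2 - 6.1*sin(s) - 1.39)^2 + 3.65*cos(s)/(-1.49*sin(s)^2 - 6.1*sin(s) - 1.39)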